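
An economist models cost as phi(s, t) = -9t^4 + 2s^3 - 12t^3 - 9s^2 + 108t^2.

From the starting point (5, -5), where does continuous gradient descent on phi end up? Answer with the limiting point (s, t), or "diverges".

phi is separable, so gradient descent decouples: s follows -∂phi/∂s, t follows -∂phi/∂t.
∂phi/∂s = 6s(s - 3); at s=5 this is 60, so s decreases.
∂phi/∂t = -36t(t - 2)(t + 3); at t=-5 this is 2520, so t decreases.
The t-coordinate has no critical point in that direction and runs off to infinity.

diverges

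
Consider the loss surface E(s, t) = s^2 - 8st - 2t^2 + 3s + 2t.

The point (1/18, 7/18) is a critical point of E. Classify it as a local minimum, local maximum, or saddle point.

saddle point

The Hessian of E is constant: H = [[2, -8], [-8, -4]].
det(H) = 2·(-4) − (-8)² = -72.
Since det(H) < 0, H is indefinite and the critical point is a saddle point.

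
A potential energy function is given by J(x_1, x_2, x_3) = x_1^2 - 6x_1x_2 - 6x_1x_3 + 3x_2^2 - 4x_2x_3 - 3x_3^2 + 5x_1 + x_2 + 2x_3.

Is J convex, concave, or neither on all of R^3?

J is quadratic, so its Hessian is the constant matrix H = [[2, -6, -6], [-6, 6, -4], [-6, -4, -6]].
Leading principal minors: 2, -24, -392.
Neither pattern holds ⇒ H is indefinite ⇒ neither convex nor concave.

neither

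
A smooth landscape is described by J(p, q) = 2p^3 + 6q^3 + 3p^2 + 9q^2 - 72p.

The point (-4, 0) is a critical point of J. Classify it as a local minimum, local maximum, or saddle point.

saddle point

The mixed partial ∂²J/∂p∂q is 0, so the Hessian at any point is diag(J_pp, J_qq) = diag(6(2p + 1), 18(2q + 1)).
At (-4, 0): H = diag(-42, 18).
The eigenvalues have opposite signs, so H is indefinite: a saddle point.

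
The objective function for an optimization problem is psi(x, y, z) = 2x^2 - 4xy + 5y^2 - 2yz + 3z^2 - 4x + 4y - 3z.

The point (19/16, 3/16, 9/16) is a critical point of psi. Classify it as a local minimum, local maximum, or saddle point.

local minimum

The Hessian is constant: H = [[4, -4, 0], [-4, 10, -2], [0, -2, 6]].
Leading principal minors: Δ₁ = 4, Δ₂ = 24, Δ₃ = 128.
All leading minors are positive, so H is positive definite: a local minimum.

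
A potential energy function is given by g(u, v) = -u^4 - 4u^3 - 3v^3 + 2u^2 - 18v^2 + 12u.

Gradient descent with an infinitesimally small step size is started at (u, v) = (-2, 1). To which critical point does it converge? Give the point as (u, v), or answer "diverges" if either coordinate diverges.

diverges

g is separable, so gradient descent decouples: u follows -∂g/∂u, v follows -∂g/∂v.
∂g/∂u = -4(u - 1)(u + 1)(u + 3); at u=-2 this is -12, so u increases.
∂g/∂v = -9v(v + 4); at v=1 this is -45, so v increases.
The v-coordinate has no critical point in that direction and runs off to infinity.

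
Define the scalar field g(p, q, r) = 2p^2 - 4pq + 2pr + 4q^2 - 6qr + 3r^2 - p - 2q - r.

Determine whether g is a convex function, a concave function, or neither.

convex

g is quadratic, so its Hessian is the constant matrix H = [[4, -4, 2], [-4, 8, -6], [2, -6, 6]].
Leading principal minors: 4, 16, 16.
All positive ⇒ H ≻ 0 ⇒ convex.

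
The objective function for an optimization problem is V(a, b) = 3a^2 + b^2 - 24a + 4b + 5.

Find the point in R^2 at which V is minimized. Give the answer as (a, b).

(4, -2)

V(a,b) separates as P(a) + Q(b) + 5, so its minimum is min P + min Q + 5.
P'(a) = 6a - 24 vanishes at a ∈ {4}; Q'(b) = 2b + 4 vanishes at b ∈ {-2}.
Local minima of P (where P''>0): P(4)=-48. Local minima of Q: Q(-2)=-4.
So the global minimum of V is P(4) + Q(-2) + 5 = -48 − 4 + 5 = -47, attained at (4, -2).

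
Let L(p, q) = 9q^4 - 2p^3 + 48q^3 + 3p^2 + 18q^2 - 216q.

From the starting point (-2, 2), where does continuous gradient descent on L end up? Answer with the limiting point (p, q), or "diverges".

L is separable, so gradient descent decouples: p follows -∂L/∂p, q follows -∂L/∂q.
∂L/∂p = -6p(p - 1); at p=-2 this is -36, so p increases.
∂L/∂q = 36(q - 1)(q + 2)(q + 3); at q=2 this is 720, so q decreases.
p converges to its nearest critical value 0 (a local min of the p-part); q converges to 1. The iterate converges to (0, 1).

(0, 1)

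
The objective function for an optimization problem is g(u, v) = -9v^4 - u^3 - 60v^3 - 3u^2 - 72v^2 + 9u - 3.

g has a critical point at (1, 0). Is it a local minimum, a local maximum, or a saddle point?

local maximum

The mixed partial ∂²g/∂u∂v is 0, so the Hessian at any point is diag(g_uu, g_vv) = diag(-6(u + 1), -36(3v^2 + 10v + 4)).
At (1, 0): H = diag(-12, -144).
Both eigenvalues are negative, so H is negative definite: a local maximum.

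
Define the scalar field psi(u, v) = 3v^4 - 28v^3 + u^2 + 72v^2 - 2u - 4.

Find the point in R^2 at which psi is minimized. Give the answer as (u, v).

psi(u,v) separates as P(u) + Q(v) − 4, so its minimum is min P + min Q − 4.
P'(u) = 2u - 2 vanishes at u ∈ {1}; Q'(v) = 12v(v - 4)(v - 3) vanishes at v ∈ {0, 3, 4}.
Local minima of P (where P''>0): P(1)=-1. Local minima of Q: Q(0)=0, Q(4)=128.
So the global minimum of psi is P(1) + Q(0) − 4 = -1 + 0 − 4 = -5, attained at (1, 0).

(1, 0)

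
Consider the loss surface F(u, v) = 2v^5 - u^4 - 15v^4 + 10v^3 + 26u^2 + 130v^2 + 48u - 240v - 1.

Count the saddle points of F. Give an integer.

6

F separates as a function of u plus a function of v, so ∇F=0 decouples.
∂F/∂u = -4(u - 4)(u + 1)(u + 3) = 0 at u ∈ {-3, -1, 4}; ∂F/∂v = 10(v - 4)(v - 3)(v - 1)(v + 2) = 0 at v ∈ {-2, 1, 3, 4}.
The Hessian is diagonal: diag(F_uu, F_vv). Second derivatives: F_uu(-3)=-56, F_uu(-1)=40, F_uu(4)=-140; F_vv(-2)=-900, F_vv(1)=180, F_vv(3)=-100, F_vv(4)=180.
Saddle points occur where the two diagonal entries have opposite signs: (-3, 1), (-3, 4), (-1, -2), (-1, 3), (4, 1), (4, 4). Count: 6.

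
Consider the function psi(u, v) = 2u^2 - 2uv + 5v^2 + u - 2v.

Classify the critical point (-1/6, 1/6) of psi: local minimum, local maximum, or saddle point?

local minimum

The Hessian of psi is constant: H = [[4, -2], [-2, 10]].
det(H) = 4·10 − (-2)² = 36.
det(H) > 0 and tr(H) = 14 > 0, so H is positive definite and the point is a local minimum.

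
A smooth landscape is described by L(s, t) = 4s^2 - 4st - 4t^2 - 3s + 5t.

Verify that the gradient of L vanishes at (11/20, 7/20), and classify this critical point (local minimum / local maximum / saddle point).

saddle point

∇L = (8s - 4t - 3, -4s - 8t + 5); substituting (11/20, 7/20) gives ∇L = (0, 0), so (11/20, 7/20) is indeed a critical point.
The Hessian of L is constant: H = [[8, -4], [-4, -8]].
det(H) = 8·(-8) − (-4)² = -80.
Since det(H) < 0, H is indefinite and the critical point is a saddle point.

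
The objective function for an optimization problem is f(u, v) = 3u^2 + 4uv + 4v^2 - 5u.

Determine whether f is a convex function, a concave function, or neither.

convex

f is quadratic, so its Hessian is the constant matrix H = [[6, 4], [4, 8]].
det(H) = 32, tr(H) = 14.
det(H) > 0 and tr(H) > 0, so H is positive definite everywhere: convex.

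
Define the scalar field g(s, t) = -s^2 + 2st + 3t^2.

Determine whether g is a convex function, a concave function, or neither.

neither

g is quadratic, so its Hessian is the constant matrix H = [[-2, 2], [2, 6]].
det(H) = -16, tr(H) = 4.
det(H) < 0, so H is indefinite: neither convex nor concave.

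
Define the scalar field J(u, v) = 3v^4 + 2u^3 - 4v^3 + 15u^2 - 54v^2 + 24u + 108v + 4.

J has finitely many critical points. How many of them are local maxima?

1

J separates as a function of u plus a function of v, so ∇J=0 decouples.
∂J/∂u = 6(u + 1)(u + 4) = 0 at u ∈ {-4, -1}; ∂J/∂v = 12(v - 3)(v - 1)(v + 3) = 0 at v ∈ {-3, 1, 3}.
The Hessian is diagonal: diag(J_uu, J_vv). Second derivatives: J_uu(-4)=-18, J_uu(-1)=18; J_vv(-3)=288, J_vv(1)=-96, J_vv(3)=144.
Local maxima occur where both diagonal entries negative: (-4, 1). Count: 1.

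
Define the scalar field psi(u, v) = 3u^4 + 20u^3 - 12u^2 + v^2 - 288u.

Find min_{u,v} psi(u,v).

-416

psi(u,v) separates as P(u) + Q(v), so its minimum is min P + min Q.
P'(u) = 12(u - 2)(u + 3)(u + 4) vanishes at u ∈ {-4, -3, 2}; Q'(v) = 2v vanishes at v ∈ {0}.
Local minima of P (where P''>0): P(-4)=448, P(2)=-416. Local minima of Q: Q(0)=0.
So the global minimum of psi is P(2) + Q(0) = -416 + 0 = -416, attained at (2, 0).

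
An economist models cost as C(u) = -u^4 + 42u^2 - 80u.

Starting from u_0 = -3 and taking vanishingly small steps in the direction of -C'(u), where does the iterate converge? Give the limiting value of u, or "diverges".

C'(u) = -4(u - 4)(u - 1)(u + 5), so C'(-3) = -224.
Gradient descent moves in the -C' direction, i.e. u is increasing.
The nearest critical point in that direction is u = 1, where C'' = 72 > 0 (a local minimum). The iterate converges there.

1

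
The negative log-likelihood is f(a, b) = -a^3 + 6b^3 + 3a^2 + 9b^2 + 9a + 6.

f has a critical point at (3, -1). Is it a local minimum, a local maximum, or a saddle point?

local maximum

The mixed partial ∂²f/∂a∂b is 0, so the Hessian at any point is diag(f_aa, f_bb) = diag(6(-a + 1), 18(2b + 1)).
At (3, -1): H = diag(-12, -18).
Both eigenvalues are negative, so H is negative definite: a local maximum.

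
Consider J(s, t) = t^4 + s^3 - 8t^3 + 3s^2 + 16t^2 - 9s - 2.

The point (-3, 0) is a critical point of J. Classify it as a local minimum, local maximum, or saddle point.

saddle point

The mixed partial ∂²J/∂s∂t is 0, so the Hessian at any point is diag(J_ss, J_tt) = diag(6(s + 1), 4(3t^2 - 12t + 8)).
At (-3, 0): H = diag(-12, 32).
The eigenvalues have opposite signs, so H is indefinite: a saddle point.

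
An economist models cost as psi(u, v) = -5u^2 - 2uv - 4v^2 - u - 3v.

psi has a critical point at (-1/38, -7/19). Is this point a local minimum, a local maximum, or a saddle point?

The Hessian of psi is constant: H = [[-10, -2], [-2, -8]].
det(H) = (-10)·(-8) − (-2)² = 76.
det(H) > 0 and tr(H) = -18 < 0, so H is negative definite and the point is a local maximum.

local maximum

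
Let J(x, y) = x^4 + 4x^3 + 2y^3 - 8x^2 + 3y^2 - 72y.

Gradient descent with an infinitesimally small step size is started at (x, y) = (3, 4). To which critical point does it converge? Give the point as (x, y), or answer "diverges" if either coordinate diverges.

(1, 3)

J is separable, so gradient descent decouples: x follows -∂J/∂x, y follows -∂J/∂y.
∂J/∂x = 4x(x - 1)(x + 4); at x=3 this is 168, so x decreases.
∂J/∂y = 6(y - 3)(y + 4); at y=4 this is 48, so y decreases.
x converges to its nearest critical value 1 (a local min of the x-part); y converges to 3. The iterate converges to (1, 3).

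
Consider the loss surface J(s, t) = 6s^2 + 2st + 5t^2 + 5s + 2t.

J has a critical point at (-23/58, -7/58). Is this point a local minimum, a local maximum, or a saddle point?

The Hessian of J is constant: H = [[12, 2], [2, 10]].
det(H) = 12·10 − 2² = 116.
det(H) > 0 and tr(H) = 22 > 0, so H is positive definite and the point is a local minimum.

local minimum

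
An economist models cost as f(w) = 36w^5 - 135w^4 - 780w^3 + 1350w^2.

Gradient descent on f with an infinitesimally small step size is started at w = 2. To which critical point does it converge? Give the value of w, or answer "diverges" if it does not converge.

f'(w) = 180w(w - 5)(w - 1)(w + 3), so f'(2) = -5400.
Gradient descent moves in the -f' direction, i.e. w is increasing.
The nearest critical point in that direction is w = 5, where f'' = 28800 > 0 (a local minimum). The iterate converges there.

5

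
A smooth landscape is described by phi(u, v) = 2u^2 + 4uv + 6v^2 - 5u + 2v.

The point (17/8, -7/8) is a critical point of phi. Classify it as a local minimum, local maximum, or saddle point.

The Hessian of phi is constant: H = [[4, 4], [4, 12]].
det(H) = 4·12 − 4² = 32.
det(H) > 0 and tr(H) = 16 > 0, so H is positive definite and the point is a local minimum.

local minimum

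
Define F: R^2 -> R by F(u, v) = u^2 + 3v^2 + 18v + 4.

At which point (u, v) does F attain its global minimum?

F(u,v) separates as P(u) + Q(v) + 4, so its minimum is min P + min Q + 4.
P'(u) = 2u vanishes at u ∈ {0}; Q'(v) = 6v + 18 vanishes at v ∈ {-3}.
Local minima of P (where P''>0): P(0)=0. Local minima of Q: Q(-3)=-27.
So the global minimum of F is P(0) + Q(-3) + 4 = 0 − 27 + 4 = -23, attained at (0, -3).

(0, -3)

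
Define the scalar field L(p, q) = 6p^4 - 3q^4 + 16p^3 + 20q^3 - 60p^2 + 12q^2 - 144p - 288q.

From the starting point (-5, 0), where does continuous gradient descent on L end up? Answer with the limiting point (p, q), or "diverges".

L is separable, so gradient descent decouples: p follows -∂L/∂p, q follows -∂L/∂q.
∂L/∂p = 24(p - 2)(p + 1)(p + 3); at p=-5 this is -1344, so p increases.
∂L/∂q = -12(q - 4)(q - 3)(q + 2); at q=0 this is -288, so q increases.
p converges to its nearest critical value -3 (a local min of the p-part); q converges to 3. The iterate converges to (-3, 3).

(-3, 3)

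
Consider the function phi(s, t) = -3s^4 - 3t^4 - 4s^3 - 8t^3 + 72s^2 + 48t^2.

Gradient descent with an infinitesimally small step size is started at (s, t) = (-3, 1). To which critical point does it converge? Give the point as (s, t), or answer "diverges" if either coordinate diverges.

(0, 0)

phi is separable, so gradient descent decouples: s follows -∂phi/∂s, t follows -∂phi/∂t.
∂phi/∂s = -12s(s - 3)(s + 4); at s=-3 this is -216, so s increases.
∂phi/∂t = -12t(t - 2)(t + 4); at t=1 this is 60, so t decreases.
s converges to its nearest critical value 0 (a local min of the s-part); t converges to 0. The iterate converges to (0, 0).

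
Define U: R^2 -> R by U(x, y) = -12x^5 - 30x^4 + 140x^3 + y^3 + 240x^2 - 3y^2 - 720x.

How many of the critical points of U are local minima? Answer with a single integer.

2

U separates as a function of x plus a function of y, so ∇U=0 decouples.
∂U/∂x = -60(x - 2)(x - 1)(x + 2)(x + 3) = 0 at x ∈ {-3, -2, 1, 2}; ∂U/∂y = 3y(y - 2) = 0 at y ∈ {0, 2}.
The Hessian is diagonal: diag(U_xx, U_yy). Second derivatives: U_xx(-3)=1200, U_xx(-2)=-720, U_xx(1)=720, U_xx(2)=-1200; U_yy(0)=-6, U_yy(2)=6.
Local minima occur where both diagonal entries positive: (-3, 2), (1, 2). Count: 2.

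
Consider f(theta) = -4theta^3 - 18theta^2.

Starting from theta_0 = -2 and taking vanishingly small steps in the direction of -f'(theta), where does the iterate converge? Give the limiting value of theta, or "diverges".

-3

f'(theta) = -12theta(theta + 3), so f'(-2) = 24.
Gradient descent moves in the -f' direction, i.e. theta is decreasing.
The nearest critical point in that direction is theta = -3, where f'' = 36 > 0 (a local minimum). The iterate converges there.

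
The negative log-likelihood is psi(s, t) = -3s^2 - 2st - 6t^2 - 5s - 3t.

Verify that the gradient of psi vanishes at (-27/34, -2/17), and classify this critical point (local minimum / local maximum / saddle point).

local maximum

∇psi = (-6s - 2t - 5, -2s - 12t - 3); substituting (-27/34, -2/17) gives ∇psi = (0, 0), so (-27/34, -2/17) is indeed a critical point.
The Hessian of psi is constant: H = [[-6, -2], [-2, -12]].
det(H) = (-6)·(-12) − (-2)² = 68.
det(H) > 0 and tr(H) = -18 < 0, so H is negative definite and the point is a local maximum.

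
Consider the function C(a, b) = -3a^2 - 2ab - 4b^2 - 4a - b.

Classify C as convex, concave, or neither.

C is quadratic, so its Hessian is the constant matrix H = [[-6, -2], [-2, -8]].
det(H) = 44, tr(H) = -14.
det(H) > 0 and tr(H) < 0, so H is negative definite everywhere: concave.

concave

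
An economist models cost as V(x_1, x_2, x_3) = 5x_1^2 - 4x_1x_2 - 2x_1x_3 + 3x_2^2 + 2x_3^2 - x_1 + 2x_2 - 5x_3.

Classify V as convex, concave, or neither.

V is quadratic, so its Hessian is the constant matrix H = [[10, -4, -2], [-4, 6, 0], [-2, 0, 4]].
Leading principal minors: 10, 44, 152.
All positive ⇒ H ≻ 0 ⇒ convex.

convex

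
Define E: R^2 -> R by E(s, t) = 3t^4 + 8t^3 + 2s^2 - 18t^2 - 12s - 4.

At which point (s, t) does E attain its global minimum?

(3, -3)

E(s,t) separates as P(s) + Q(t) − 4, so its minimum is min P + min Q − 4.
P'(s) = 4s - 12 vanishes at s ∈ {3}; Q'(t) = 12t(t - 1)(t + 3) vanishes at t ∈ {-3, 0, 1}.
Local minima of P (where P''>0): P(3)=-18. Local minima of Q: Q(-3)=-135, Q(1)=-7.
So the global minimum of E is P(3) + Q(-3) − 4 = -18 − 135 − 4 = -157, attained at (3, -3).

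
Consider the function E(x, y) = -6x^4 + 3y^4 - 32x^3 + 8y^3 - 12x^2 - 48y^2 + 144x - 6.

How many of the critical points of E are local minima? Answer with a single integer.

2

E separates as a function of x plus a function of y, so ∇E=0 decouples.
∂E/∂x = -24(x - 1)(x + 2)(x + 3) = 0 at x ∈ {-3, -2, 1}; ∂E/∂y = 12y(y - 2)(y + 4) = 0 at y ∈ {-4, 0, 2}.
The Hessian is diagonal: diag(E_xx, E_yy). Second derivatives: E_xx(-3)=-96, E_xx(-2)=72, E_xx(1)=-288; E_yy(-4)=288, E_yy(0)=-96, E_yy(2)=144.
Local minima occur where both diagonal entries positive: (-2, -4), (-2, 2). Count: 2.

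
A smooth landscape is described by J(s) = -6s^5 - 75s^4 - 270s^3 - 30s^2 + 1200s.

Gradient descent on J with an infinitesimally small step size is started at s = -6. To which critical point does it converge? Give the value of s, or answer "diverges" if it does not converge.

-5

J'(s) = -30(s - 1)(s + 2)(s + 4)(s + 5), so J'(-6) = -1680.
Gradient descent moves in the -J' direction, i.e. s is increasing.
The nearest critical point in that direction is s = -5, where J'' = 540 > 0 (a local minimum). The iterate converges there.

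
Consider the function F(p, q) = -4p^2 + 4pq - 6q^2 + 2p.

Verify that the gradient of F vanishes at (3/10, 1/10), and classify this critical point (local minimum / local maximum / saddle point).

∇F = (-8p + 4q + 2, 4p - 12q); substituting (3/10, 1/10) gives ∇F = (0, 0), so (3/10, 1/10) is indeed a critical point.
The Hessian of F is constant: H = [[-8, 4], [4, -12]].
det(H) = (-8)·(-12) − 4² = 80.
det(H) > 0 and tr(H) = -20 < 0, so H is negative definite and the point is a local maximum.

local maximum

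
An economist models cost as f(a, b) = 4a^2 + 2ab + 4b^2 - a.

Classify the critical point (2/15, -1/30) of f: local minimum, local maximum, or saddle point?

The Hessian of f is constant: H = [[8, 2], [2, 8]].
det(H) = 8·8 − 2² = 60.
det(H) > 0 and tr(H) = 16 > 0, so H is positive definite and the point is a local minimum.

local minimum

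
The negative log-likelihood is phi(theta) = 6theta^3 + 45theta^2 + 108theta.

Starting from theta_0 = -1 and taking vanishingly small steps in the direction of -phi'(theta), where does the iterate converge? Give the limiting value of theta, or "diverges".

-2

phi'(theta) = 18(theta + 2)(theta + 3), so phi'(-1) = 36.
Gradient descent moves in the -phi' direction, i.e. theta is decreasing.
The nearest critical point in that direction is theta = -2, where phi'' = 18 > 0 (a local minimum). The iterate converges there.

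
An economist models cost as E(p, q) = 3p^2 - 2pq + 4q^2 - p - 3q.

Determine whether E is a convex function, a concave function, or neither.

E is quadratic, so its Hessian is the constant matrix H = [[6, -2], [-2, 8]].
det(H) = 44, tr(H) = 14.
det(H) > 0 and tr(H) > 0, so H is positive definite everywhere: convex.

convex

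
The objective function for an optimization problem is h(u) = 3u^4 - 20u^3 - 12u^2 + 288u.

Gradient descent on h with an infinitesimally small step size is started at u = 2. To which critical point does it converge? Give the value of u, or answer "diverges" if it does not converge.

-2

h'(u) = 12(u - 4)(u - 3)(u + 2), so h'(2) = 96.
Gradient descent moves in the -h' direction, i.e. u is decreasing.
The nearest critical point in that direction is u = -2, where h'' = 360 > 0 (a local minimum). The iterate converges there.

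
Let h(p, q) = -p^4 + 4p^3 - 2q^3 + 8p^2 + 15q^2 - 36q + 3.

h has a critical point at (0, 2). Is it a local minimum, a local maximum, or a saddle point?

The mixed partial ∂²h/∂p∂q is 0, so the Hessian at any point is diag(h_pp, h_qq) = diag(4(-3p^2 + 6p + 4), 6(-2q + 5)).
At (0, 2): H = diag(16, 6).
Both eigenvalues are positive, so H is positive definite: a local minimum.

local minimum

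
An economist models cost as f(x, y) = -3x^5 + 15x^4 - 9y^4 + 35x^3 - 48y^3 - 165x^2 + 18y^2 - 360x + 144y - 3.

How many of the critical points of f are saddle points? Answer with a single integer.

f separates as a function of x plus a function of y, so ∇f=0 decouples.
∂f/∂x = -15(x - 4)(x - 3)(x + 1)(x + 2) = 0 at x ∈ {-2, -1, 3, 4}; ∂f/∂y = -36(y - 1)(y + 1)(y + 4) = 0 at y ∈ {-4, -1, 1}.
The Hessian is diagonal: diag(f_xx, f_yy). Second derivatives: f_xx(-2)=450, f_xx(-1)=-300, f_xx(3)=300, f_xx(4)=-450; f_yy(-4)=-540, f_yy(-1)=216, f_yy(1)=-360.
Saddle points occur where the two diagonal entries have opposite signs: (-2, -4), (-2, 1), (-1, -1), (3, -4), (3, 1), (4, -1). Count: 6.

6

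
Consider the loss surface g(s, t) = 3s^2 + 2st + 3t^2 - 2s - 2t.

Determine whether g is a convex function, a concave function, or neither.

convex

g is quadratic, so its Hessian is the constant matrix H = [[6, 2], [2, 6]].
det(H) = 32, tr(H) = 12.
det(H) > 0 and tr(H) > 0, so H is positive definite everywhere: convex.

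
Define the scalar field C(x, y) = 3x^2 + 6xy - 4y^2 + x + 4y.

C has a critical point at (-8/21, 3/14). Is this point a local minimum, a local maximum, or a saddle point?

The Hessian of C is constant: H = [[6, 6], [6, -8]].
det(H) = 6·(-8) − 6² = -84.
Since det(H) < 0, H is indefinite and the critical point is a saddle point.

saddle point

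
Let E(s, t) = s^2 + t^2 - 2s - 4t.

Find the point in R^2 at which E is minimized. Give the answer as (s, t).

E(s,t) separates as P(s) + Q(t), so its minimum is min P + min Q.
P'(s) = 2s - 2 vanishes at s ∈ {1}; Q'(t) = 2(t - 2) vanishes at t ∈ {2}.
Local minima of P (where P''>0): P(1)=-1. Local minima of Q: Q(2)=-4.
So the global minimum of E is P(1) + Q(2) = -1 − 4 = -5, attained at (1, 2).

(1, 2)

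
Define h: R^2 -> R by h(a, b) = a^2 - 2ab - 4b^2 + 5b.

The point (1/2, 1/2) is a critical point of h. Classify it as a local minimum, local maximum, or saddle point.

saddle point

The Hessian of h is constant: H = [[2, -2], [-2, -8]].
det(H) = 2·(-8) − (-2)² = -20.
Since det(H) < 0, H is indefinite and the critical point is a saddle point.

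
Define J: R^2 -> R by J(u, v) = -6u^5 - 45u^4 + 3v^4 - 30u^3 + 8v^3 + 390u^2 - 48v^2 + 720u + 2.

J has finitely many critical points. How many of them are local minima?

J separates as a function of u plus a function of v, so ∇J=0 decouples.
∂J/∂u = -30(u - 2)(u + 1)(u + 3)(u + 4) = 0 at u ∈ {-4, -3, -1, 2}; ∂J/∂v = 12v(v - 2)(v + 4) = 0 at v ∈ {-4, 0, 2}.
The Hessian is diagonal: diag(J_uu, J_vv). Second derivatives: J_uu(-4)=540, J_uu(-3)=-300, J_uu(-1)=540, J_uu(2)=-2700; J_vv(-4)=288, J_vv(0)=-96, J_vv(2)=144.
Local minima occur where both diagonal entries positive: (-4, -4), (-4, 2), (-1, -4), (-1, 2). Count: 4.

4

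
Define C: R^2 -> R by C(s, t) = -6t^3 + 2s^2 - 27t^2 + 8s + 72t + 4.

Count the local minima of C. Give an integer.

1

C separates as a function of s plus a function of t, so ∇C=0 decouples.
∂C/∂s = 4(s + 2) = 0 at s ∈ {-2}; ∂C/∂t = -18(t - 1)(t + 4) = 0 at t ∈ {-4, 1}.
The Hessian is diagonal: diag(C_ss, C_tt). Second derivatives: C_ss(-2)=4; C_tt(-4)=90, C_tt(1)=-90.
Local minima occur where both diagonal entries positive: (-2, -4). Count: 1.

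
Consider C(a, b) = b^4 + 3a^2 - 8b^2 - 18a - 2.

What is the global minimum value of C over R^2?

-45

C(a,b) separates as P(a) + Q(b) − 2, so its minimum is min P + min Q − 2.
P'(a) = 6a - 18 vanishes at a ∈ {3}; Q'(b) = 4b(b - 2)(b + 2) vanishes at b ∈ {-2, 0, 2}.
Local minima of P (where P''>0): P(3)=-27. Local minima of Q: Q(-2)=-16, Q(2)=-16.
So the global minimum of C is P(3) + Q(-2) − 2 = -27 − 16 − 2 = -45, attained at (3, -2).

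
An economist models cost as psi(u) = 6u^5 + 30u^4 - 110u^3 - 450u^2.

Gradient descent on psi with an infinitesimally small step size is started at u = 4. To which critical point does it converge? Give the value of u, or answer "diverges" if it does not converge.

psi'(u) = 30u(u - 3)(u + 2)(u + 5), so psi'(4) = 6480.
Gradient descent moves in the -psi' direction, i.e. u is decreasing.
The nearest critical point in that direction is u = 3, where psi'' = 3600 > 0 (a local minimum). The iterate converges there.

3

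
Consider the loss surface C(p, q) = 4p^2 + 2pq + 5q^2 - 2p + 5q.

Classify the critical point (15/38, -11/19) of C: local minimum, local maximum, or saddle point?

local minimum

The Hessian of C is constant: H = [[8, 2], [2, 10]].
det(H) = 8·10 − 2² = 76.
det(H) > 0 and tr(H) = 18 > 0, so H is positive definite and the point is a local minimum.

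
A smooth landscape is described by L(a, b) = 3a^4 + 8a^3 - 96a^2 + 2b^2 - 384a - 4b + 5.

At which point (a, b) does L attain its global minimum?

L(a,b) separates as P(a) + Q(b) + 5, so its minimum is min P + min Q + 5.
P'(a) = 12(a - 4)(a + 2)(a + 4) vanishes at a ∈ {-4, -2, 4}; Q'(b) = 4b - 4 vanishes at b ∈ {1}.
Local minima of P (where P''>0): P(-4)=256, P(4)=-1792. Local minima of Q: Q(1)=-2.
So the global minimum of L is P(4) + Q(1) + 5 = -1792 − 2 + 5 = -1789, attained at (4, 1).

(4, 1)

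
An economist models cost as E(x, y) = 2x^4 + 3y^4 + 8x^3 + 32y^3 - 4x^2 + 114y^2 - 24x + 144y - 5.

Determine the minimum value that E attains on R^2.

E(x,y) separates as P(x) + Q(y) − 5, so its minimum is min P + min Q − 5.
P'(x) = 8(x - 1)(x + 1)(x + 3) vanishes at x ∈ {-3, -1, 1}; Q'(y) = 12(y + 1)(y + 3)(y + 4) vanishes at y ∈ {-4, -3, -1}.
Local minima of P (where P''>0): P(-3)=-18, P(1)=-18. Local minima of Q: Q(-4)=-32, Q(-1)=-59.
So the global minimum of E is P(-3) + Q(-1) − 5 = -18 − 59 − 5 = -82, attained at (-3, -1).

-82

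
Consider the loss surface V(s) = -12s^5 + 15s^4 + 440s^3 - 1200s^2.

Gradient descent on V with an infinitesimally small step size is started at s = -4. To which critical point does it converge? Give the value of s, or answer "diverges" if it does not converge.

V'(s) = -60s(s - 4)(s - 2)(s + 5), so V'(-4) = 11520.
Gradient descent moves in the -V' direction, i.e. s is decreasing.
The nearest critical point in that direction is s = -5, where V'' = 18900 > 0 (a local minimum). The iterate converges there.

-5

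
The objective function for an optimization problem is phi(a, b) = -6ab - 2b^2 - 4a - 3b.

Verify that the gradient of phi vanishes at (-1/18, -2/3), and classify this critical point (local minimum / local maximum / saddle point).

∇phi = (-6b - 4, -6a - 4b - 3); substituting (-1/18, -2/3) gives ∇phi = (0, 0), so (-1/18, -2/3) is indeed a critical point.
The Hessian of phi is constant: H = [[0, -6], [-6, -4]].
det(H) = 0·(-4) − (-6)² = -36.
Since det(H) < 0, H is indefinite and the critical point is a saddle point.

saddle point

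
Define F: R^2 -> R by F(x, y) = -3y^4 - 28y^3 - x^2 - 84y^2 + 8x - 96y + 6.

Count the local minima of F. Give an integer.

F separates as a function of x plus a function of y, so ∇F=0 decouples.
∂F/∂x = -2(x - 4) = 0 at x ∈ {4}; ∂F/∂y = -12(y + 1)(y + 2)(y + 4) = 0 at y ∈ {-4, -2, -1}.
The Hessian is diagonal: diag(F_xx, F_yy). Second derivatives: F_xx(4)=-2; F_yy(-4)=-72, F_yy(-2)=24, F_yy(-1)=-36.
Local minima occur where both diagonal entries positive: none. Count: 0.

0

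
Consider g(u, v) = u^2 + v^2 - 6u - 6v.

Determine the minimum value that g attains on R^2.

g(u,v) separates as P(u) + Q(v), so its minimum is min P + min Q.
P'(u) = 2u - 6 vanishes at u ∈ {3}; Q'(v) = 2v - 6 vanishes at v ∈ {3}.
Local minima of P (where P''>0): P(3)=-9. Local minima of Q: Q(3)=-9.
So the global minimum of g is P(3) + Q(3) = -9 − 9 = -18, attained at (3, 3).

-18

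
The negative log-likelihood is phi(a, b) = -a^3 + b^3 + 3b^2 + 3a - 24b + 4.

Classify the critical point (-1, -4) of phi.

saddle point

The mixed partial ∂²phi/∂a∂b is 0, so the Hessian at any point is diag(phi_aa, phi_bb) = diag(-6a, 6(b + 1)).
At (-1, -4): H = diag(6, -18).
The eigenvalues have opposite signs, so H is indefinite: a saddle point.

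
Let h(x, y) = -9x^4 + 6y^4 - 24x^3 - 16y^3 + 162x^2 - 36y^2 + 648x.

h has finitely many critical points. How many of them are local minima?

2

h separates as a function of x plus a function of y, so ∇h=0 decouples.
∂h/∂x = -36(x - 3)(x + 2)(x + 3) = 0 at x ∈ {-3, -2, 3}; ∂h/∂y = 24y(y - 3)(y + 1) = 0 at y ∈ {-1, 0, 3}.
The Hessian is diagonal: diag(h_xx, h_yy). Second derivatives: h_xx(-3)=-216, h_xx(-2)=180, h_xx(3)=-1080; h_yy(-1)=96, h_yy(0)=-72, h_yy(3)=288.
Local minima occur where both diagonal entries positive: (-2, -1), (-2, 3). Count: 2.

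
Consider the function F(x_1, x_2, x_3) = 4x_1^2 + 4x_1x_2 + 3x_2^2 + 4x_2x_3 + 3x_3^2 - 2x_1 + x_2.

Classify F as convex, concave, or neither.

convex

F is quadratic, so its Hessian is the constant matrix H = [[8, 4, 0], [4, 6, 4], [0, 4, 6]].
Leading principal minors: 8, 32, 64.
All positive ⇒ H ≻ 0 ⇒ convex.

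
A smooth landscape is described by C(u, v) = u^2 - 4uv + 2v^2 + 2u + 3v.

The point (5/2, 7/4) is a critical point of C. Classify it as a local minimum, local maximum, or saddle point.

The Hessian of C is constant: H = [[2, -4], [-4, 4]].
det(H) = 2·4 − (-4)² = -8.
Since det(H) < 0, H is indefinite and the critical point is a saddle point.

saddle point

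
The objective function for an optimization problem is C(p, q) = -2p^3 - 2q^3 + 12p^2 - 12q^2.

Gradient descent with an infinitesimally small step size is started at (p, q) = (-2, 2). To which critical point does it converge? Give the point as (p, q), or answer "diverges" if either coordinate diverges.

C is separable, so gradient descent decouples: p follows -∂C/∂p, q follows -∂C/∂q.
∂C/∂p = -6p(p - 4); at p=-2 this is -72, so p increases.
∂C/∂q = -6q(q + 4); at q=2 this is -72, so q increases.
The q-coordinate has no critical point in that direction and runs off to infinity.

diverges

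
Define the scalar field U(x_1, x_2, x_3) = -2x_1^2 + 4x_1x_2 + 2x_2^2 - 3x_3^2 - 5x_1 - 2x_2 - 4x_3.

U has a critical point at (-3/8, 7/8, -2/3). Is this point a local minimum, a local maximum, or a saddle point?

saddle point

The Hessian is constant: H = [[-4, 4, 0], [4, 4, 0], [0, 0, -6]].
Leading principal minors: Δ₁ = -4, Δ₂ = -32, Δ₃ = 192.
The minors fit neither the all-positive nor the alternating-sign pattern, so H is indefinite: a saddle point.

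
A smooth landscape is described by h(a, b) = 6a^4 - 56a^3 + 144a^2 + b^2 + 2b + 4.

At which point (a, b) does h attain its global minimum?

(0, -1)

h(a,b) separates as P(a) + Q(b) + 4, so its minimum is min P + min Q + 4.
P'(a) = 24a(a - 4)(a - 3) vanishes at a ∈ {0, 3, 4}; Q'(b) = 2b + 2 vanishes at b ∈ {-1}.
Local minima of P (where P''>0): P(0)=0, P(4)=256. Local minima of Q: Q(-1)=-1.
So the global minimum of h is P(0) + Q(-1) + 4 = 0 − 1 + 4 = 3, attained at (0, -1).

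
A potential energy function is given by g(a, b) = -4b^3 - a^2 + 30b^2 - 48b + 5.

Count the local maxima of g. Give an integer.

1

g separates as a function of a plus a function of b, so ∇g=0 decouples.
∂g/∂a = -2a = 0 at a ∈ {0}; ∂g/∂b = -12(b - 4)(b - 1) = 0 at b ∈ {1, 4}.
The Hessian is diagonal: diag(g_aa, g_bb). Second derivatives: g_aa(0)=-2; g_bb(1)=36, g_bb(4)=-36.
Local maxima occur where both diagonal entries negative: (0, 4). Count: 1.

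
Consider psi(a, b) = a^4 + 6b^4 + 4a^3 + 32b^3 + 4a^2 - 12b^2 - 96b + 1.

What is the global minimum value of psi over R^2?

-319

psi(a,b) separates as P(a) + Q(b) + 1, so its minimum is min P + min Q + 1.
P'(a) = 4a(a + 1)(a + 2) vanishes at a ∈ {-2, -1, 0}; Q'(b) = 24(b - 1)(b + 1)(b + 4) vanishes at b ∈ {-4, -1, 1}.
Local minima of P (where P''>0): P(-2)=0, P(0)=0. Local minima of Q: Q(-4)=-320, Q(1)=-70.
So the global minimum of psi is P(-2) + Q(-4) + 1 = 0 − 320 + 1 = -319, attained at (-2, -4).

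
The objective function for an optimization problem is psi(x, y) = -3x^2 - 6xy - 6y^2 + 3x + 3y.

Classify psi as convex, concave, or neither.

concave

psi is quadratic, so its Hessian is the constant matrix H = [[-6, -6], [-6, -12]].
det(H) = 36, tr(H) = -18.
det(H) > 0 and tr(H) < 0, so H is negative definite everywhere: concave.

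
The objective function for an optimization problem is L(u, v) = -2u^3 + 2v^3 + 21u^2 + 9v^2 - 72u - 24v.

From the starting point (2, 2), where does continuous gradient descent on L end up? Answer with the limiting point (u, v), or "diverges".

(3, 1)

L is separable, so gradient descent decouples: u follows -∂L/∂u, v follows -∂L/∂v.
∂L/∂u = -6(u - 4)(u - 3); at u=2 this is -12, so u increases.
∂L/∂v = 6(v - 1)(v + 4); at v=2 this is 36, so v decreases.
u converges to its nearest critical value 3 (a local min of the u-part); v converges to 1. The iterate converges to (3, 1).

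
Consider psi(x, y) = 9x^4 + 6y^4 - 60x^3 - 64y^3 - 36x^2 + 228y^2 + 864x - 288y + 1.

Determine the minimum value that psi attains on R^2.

-1365

psi(x,y) separates as P(x) + Q(y) + 1, so its minimum is min P + min Q + 1.
P'(x) = 36(x - 4)(x - 3)(x + 2) vanishes at x ∈ {-2, 3, 4}; Q'(y) = 24(y - 4)(y - 3)(y - 1) vanishes at y ∈ {1, 3, 4}.
Local minima of P (where P''>0): P(-2)=-1248, P(4)=1344. Local minima of Q: Q(1)=-118, Q(4)=-64.
So the global minimum of psi is P(-2) + Q(1) + 1 = -1248 − 118 + 1 = -1365, attained at (-2, 1).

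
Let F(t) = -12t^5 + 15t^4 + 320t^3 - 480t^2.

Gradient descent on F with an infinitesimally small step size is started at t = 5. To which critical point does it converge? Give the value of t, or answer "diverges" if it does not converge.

diverges

F'(t) = -60t(t - 4)(t - 1)(t + 4), so F'(5) = -10800.
Gradient descent moves in the -F' direction, i.e. t is increasing.
There is no critical point above t=5, and F' keeps the same sign, so the iterate runs off to +∞.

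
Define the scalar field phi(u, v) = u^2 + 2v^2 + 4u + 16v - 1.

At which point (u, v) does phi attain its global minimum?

(-2, -4)

phi(u,v) separates as P(u) + Q(v) − 1, so its minimum is min P + min Q − 1.
P'(u) = 2u + 4 vanishes at u ∈ {-2}; Q'(v) = 4v + 16 vanishes at v ∈ {-4}.
Local minima of P (where P''>0): P(-2)=-4. Local minima of Q: Q(-4)=-32.
So the global minimum of phi is P(-2) + Q(-4) − 1 = -4 − 32 − 1 = -37, attained at (-2, -4).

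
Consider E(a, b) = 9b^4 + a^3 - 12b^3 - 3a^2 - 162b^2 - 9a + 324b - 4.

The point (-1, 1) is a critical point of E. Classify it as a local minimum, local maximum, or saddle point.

The mixed partial ∂²E/∂a∂b is 0, so the Hessian at any point is diag(E_aa, E_bb) = diag(6(a - 1), 36(3b^2 - 2b - 9)).
At (-1, 1): H = diag(-12, -288).
Both eigenvalues are negative, so H is negative definite: a local maximum.

local maximum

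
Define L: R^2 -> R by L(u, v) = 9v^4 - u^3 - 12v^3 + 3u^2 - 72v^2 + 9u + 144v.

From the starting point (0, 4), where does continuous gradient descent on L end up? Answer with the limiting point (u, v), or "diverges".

(-1, 2)

L is separable, so gradient descent decouples: u follows -∂L/∂u, v follows -∂L/∂v.
∂L/∂u = -3(u - 3)(u + 1); at u=0 this is 9, so u decreases.
∂L/∂v = 36(v - 2)(v - 1)(v + 2); at v=4 this is 1296, so v decreases.
u converges to its nearest critical value -1 (a local min of the u-part); v converges to 2. The iterate converges to (-1, 2).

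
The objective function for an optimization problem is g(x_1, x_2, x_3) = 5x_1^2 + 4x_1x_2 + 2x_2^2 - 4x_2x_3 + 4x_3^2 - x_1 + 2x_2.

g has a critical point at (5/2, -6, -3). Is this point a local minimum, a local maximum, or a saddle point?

The Hessian is constant: H = [[10, 4, 0], [4, 4, -4], [0, -4, 8]].
Leading principal minors: Δ₁ = 10, Δ₂ = 24, Δ₃ = 32.
All leading minors are positive, so H is positive definite: a local minimum.

local minimum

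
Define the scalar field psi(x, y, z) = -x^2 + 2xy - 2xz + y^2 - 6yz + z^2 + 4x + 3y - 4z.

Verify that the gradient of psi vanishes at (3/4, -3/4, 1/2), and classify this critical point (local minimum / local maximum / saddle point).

saddle point

∇psi = (-2x + 2y - 2z + 4, 2x + 2y - 6z + 3, -2x - 6y + 2z - 4); substituting (3/4, -3/4, 1/2) gives ∇psi = (0, 0, 0), so (3/4, -3/4, 1/2) is indeed a critical point.
The Hessian is constant: H = [[-2, 2, -2], [2, 2, -6], [-2, -6, 2]].
Leading principal minors: Δ₁ = -2, Δ₂ = -8, Δ₃ = 96.
The minors fit neither the all-positive nor the alternating-sign pattern, so H is indefinite: a saddle point.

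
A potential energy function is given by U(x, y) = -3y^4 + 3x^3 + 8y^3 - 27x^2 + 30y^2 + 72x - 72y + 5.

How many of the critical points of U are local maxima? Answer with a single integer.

U separates as a function of x plus a function of y, so ∇U=0 decouples.
∂U/∂x = 9(x - 4)(x - 2) = 0 at x ∈ {2, 4}; ∂U/∂y = -12(y - 3)(y - 1)(y + 2) = 0 at y ∈ {-2, 1, 3}.
The Hessian is diagonal: diag(U_xx, U_yy). Second derivatives: U_xx(2)=-18, U_xx(4)=18; U_yy(-2)=-180, U_yy(1)=72, U_yy(3)=-120.
Local maxima occur where both diagonal entries negative: (2, -2), (2, 3). Count: 2.

2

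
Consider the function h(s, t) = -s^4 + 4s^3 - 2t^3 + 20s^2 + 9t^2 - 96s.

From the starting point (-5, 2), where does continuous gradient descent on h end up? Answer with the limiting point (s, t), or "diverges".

h is separable, so gradient descent decouples: s follows -∂h/∂s, t follows -∂h/∂t.
∂h/∂s = -4(s - 4)(s - 2)(s + 3); at s=-5 this is 504, so s decreases.
∂h/∂t = -6t(t - 3); at t=2 this is 12, so t decreases.
The s-coordinate has no critical point in that direction and runs off to infinity.

diverges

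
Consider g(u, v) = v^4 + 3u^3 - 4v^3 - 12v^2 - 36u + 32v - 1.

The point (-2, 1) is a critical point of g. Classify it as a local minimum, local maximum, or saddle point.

local maximum

The mixed partial ∂²g/∂u∂v is 0, so the Hessian at any point is diag(g_uu, g_vv) = diag(18u, 12(v^2 - 2v - 2)).
At (-2, 1): H = diag(-36, -36).
Both eigenvalues are negative, so H is negative definite: a local maximum.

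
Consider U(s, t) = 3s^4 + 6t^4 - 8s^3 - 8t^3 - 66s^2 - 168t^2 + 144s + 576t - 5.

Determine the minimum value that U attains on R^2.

U(s,t) separates as P(s) + Q(t) − 5, so its minimum is min P + min Q − 5.
P'(s) = 12(s - 4)(s - 1)(s + 3) vanishes at s ∈ {-3, 1, 4}; Q'(t) = 24(t - 3)(t - 2)(t + 4) vanishes at t ∈ {-4, 2, 3}.
Local minima of P (where P''>0): P(-3)=-567, P(4)=-224. Local minima of Q: Q(-4)=-2944, Q(3)=486.
So the global minimum of U is P(-3) + Q(-4) − 5 = -567 − 2944 − 5 = -3516, attained at (-3, -4).

-3516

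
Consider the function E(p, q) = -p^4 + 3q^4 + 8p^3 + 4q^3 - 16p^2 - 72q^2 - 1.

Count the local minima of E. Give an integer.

2

E separates as a function of p plus a function of q, so ∇E=0 decouples.
∂E/∂p = -4p(p - 4)(p - 2) = 0 at p ∈ {0, 2, 4}; ∂E/∂q = 12q(q - 3)(q + 4) = 0 at q ∈ {-4, 0, 3}.
The Hessian is diagonal: diag(E_pp, E_qq). Second derivatives: E_pp(0)=-32, E_pp(2)=16, E_pp(4)=-32; E_qq(-4)=336, E_qq(0)=-144, E_qq(3)=252.
Local minima occur where both diagonal entries positive: (2, -4), (2, 3). Count: 2.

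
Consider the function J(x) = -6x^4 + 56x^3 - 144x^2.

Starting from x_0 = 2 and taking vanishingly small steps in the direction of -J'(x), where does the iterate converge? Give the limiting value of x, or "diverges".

3

J'(x) = -24x(x - 4)(x - 3), so J'(2) = -96.
Gradient descent moves in the -J' direction, i.e. x is increasing.
The nearest critical point in that direction is x = 3, where J'' = 72 > 0 (a local minimum). The iterate converges there.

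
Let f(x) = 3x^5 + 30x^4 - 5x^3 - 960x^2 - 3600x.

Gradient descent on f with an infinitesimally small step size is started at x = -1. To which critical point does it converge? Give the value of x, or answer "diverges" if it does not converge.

4

f'(x) = 15(x - 4)(x + 3)(x + 4)(x + 5), so f'(-1) = -1800.
Gradient descent moves in the -f' direction, i.e. x is increasing.
The nearest critical point in that direction is x = 4, where f'' = 7560 > 0 (a local minimum). The iterate converges there.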